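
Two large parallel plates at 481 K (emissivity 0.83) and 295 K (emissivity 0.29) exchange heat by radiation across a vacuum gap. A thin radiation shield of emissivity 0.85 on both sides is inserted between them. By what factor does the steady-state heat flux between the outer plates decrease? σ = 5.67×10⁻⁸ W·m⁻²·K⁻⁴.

Without shield: q₀ = σΔ(T⁴)/(1/ε₁+1/ε₂−1) with denominator 3.653.
With shield the two gaps are in series; the resistances add: (1/ε₁+1/ε_s−1)+(1/ε_s+1/ε₂−1) = 1.381+3.625 = 5.006.
Heat-flux ratio q₀/q = 5.006/3.653.

factor ≈ 1.37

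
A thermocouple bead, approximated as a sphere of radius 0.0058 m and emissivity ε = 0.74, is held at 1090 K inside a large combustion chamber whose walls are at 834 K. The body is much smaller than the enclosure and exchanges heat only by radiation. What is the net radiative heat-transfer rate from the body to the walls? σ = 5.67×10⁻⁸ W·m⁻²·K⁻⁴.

For a small grey body in a large enclosure: P_net = εσA(T_body⁴ − T_wall⁴).
A = 4πr² = 4.227×10⁻⁴ m²; T_body⁴ − T_wall⁴ = 1.412×10¹² − 4.838×10¹¹ = 9.278×10¹¹ K⁴.
|P_net| = 0.74·5.67×10⁻⁸·4.227×10⁻⁴·9.278×10¹¹.

P_net ≈ 16.5 W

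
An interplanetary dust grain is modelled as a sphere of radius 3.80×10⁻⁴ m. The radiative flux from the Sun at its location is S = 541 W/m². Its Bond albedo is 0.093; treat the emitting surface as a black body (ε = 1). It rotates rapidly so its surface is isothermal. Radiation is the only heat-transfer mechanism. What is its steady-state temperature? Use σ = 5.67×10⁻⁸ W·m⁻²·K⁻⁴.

At equilibrium, absorbed power = emitted power.
Absorbing cross-section = πr² = 4.536×10⁻⁷ m²; emitting surface = 4πr² = 1.815×10⁻⁶ m² (ratio 4).
(1−a)S·A_cross = εσ·A_surf·T⁴  ⇒  T⁴ = (1−a)S/(4σ).
T⁴ = 0.907·541/(4·5.67×10⁻⁸) = 2.164×10⁹ K⁴.
T = (2.164×10⁹)^(1/4).

T ≈ 216 K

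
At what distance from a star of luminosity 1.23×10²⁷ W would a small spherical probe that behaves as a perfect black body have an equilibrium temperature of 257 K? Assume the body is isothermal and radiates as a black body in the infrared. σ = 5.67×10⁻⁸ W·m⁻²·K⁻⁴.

d ≈ 3.15×10¹¹ m

For an isothermal black-emitting sphere, (1−a)S·πr² = σ·4πr²·T⁴ ⇒ S = 4σT⁴/(1−a).
S = 4·5.67×10⁻⁸·(257)⁴/1.00 = 989.4 W/m².
Flux falls as S = L/(4πd²), so d = √(L/(4πS)) = √(1.23×10²⁷/(4π·989.4)).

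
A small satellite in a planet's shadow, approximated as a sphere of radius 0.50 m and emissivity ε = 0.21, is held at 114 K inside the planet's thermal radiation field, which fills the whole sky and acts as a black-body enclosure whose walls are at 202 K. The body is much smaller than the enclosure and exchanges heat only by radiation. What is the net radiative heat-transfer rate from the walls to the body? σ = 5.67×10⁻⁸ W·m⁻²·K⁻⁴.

For a small grey body in a large enclosure: P_net = εσA(T_body⁴ − T_wall⁴).
A = 4πr² = 3.142 m²; T_body⁴ − T_wall⁴ = 1.689×10⁸ − 1.665×10⁹ = -1.496×10⁹ K⁴.
|P_net| = 0.21·5.67×10⁻⁸·3.142·1.496×10⁹.

P_net ≈ 56.0 W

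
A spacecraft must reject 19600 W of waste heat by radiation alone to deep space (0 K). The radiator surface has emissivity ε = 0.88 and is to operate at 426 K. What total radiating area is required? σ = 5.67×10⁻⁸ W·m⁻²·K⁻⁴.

P = εσA T⁴ ⇒ A = P/(εσT⁴).
T⁴ = 3.293×10¹⁰ K⁴.
A = 19600/(0.88 × 5.67×10⁻⁸ × 3.293×10¹⁰).

A ≈ 11.9 m²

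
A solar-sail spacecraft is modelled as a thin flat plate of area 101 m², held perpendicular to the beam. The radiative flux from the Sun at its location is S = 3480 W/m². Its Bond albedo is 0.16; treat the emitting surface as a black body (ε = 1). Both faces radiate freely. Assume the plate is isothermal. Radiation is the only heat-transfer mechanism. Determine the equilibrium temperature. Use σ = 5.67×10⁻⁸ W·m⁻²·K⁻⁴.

T ≈ 401 K

At equilibrium, absorbed power = emitted power.
Absorbing cross-section = A = 101.0 m²; emitting surface = 2A = 202.0 m² (ratio 2).
(1−a)S·A_cross = εσ·A_surf·T⁴  ⇒  T⁴ = (1−a)S/(2σ).
T⁴ = 0.840·3480/(2·5.67×10⁻⁸) = 2.578×10¹⁰ K⁴.
T = (2.578×10¹⁰)^(1/4).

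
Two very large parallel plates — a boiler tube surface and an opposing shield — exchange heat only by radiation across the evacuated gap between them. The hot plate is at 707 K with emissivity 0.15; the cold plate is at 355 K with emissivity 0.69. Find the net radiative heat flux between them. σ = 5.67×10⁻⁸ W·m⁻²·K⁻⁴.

q ≈ 1860 W/m²

For two infinite grey parallel plates, q = σ(T₁⁴ − T₂⁴)/(1/ε₁ + 1/ε₂ − 1).
T₁⁴ − T₂⁴ = 2.498×10¹¹ − 1.588×10¹⁰ = 2.340×10¹¹ K⁴.
1/ε₁ + 1/ε₂ − 1 = 6.667 + 1.449 − 1 = 7.116.
q = 5.67×10⁻⁸ × 2.340×10¹¹ / 7.116.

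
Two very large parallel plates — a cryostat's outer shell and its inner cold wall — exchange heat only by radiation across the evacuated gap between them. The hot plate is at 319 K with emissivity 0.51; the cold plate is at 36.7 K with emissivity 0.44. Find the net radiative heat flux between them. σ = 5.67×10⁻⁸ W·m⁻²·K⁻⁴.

For two infinite grey parallel plates, q = σ(T₁⁴ − T₂⁴)/(1/ε₁ + 1/ε₂ − 1).
T₁⁴ − T₂⁴ = 1.036×10¹⁰ − 1.814×10⁶ = 1.035×10¹⁰ K⁴.
1/ε₁ + 1/ε₂ − 1 = 1.961 + 2.273 − 1 = 3.234.
q = 5.67×10⁻⁸ × 1.035×10¹⁰ / 3.234.

q ≈ 182 W/m²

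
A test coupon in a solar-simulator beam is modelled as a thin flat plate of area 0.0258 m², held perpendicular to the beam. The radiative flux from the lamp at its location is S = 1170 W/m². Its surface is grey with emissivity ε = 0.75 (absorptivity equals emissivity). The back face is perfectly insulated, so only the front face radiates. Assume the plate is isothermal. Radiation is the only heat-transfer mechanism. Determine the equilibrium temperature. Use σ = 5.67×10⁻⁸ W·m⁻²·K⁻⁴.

At equilibrium, absorbed power = emitted power.
Absorbing cross-section = A = 0.02580 m²; emitting surface = A = 0.02580 m² (ratio 1).
εS·A_cross = εσ·A_surf·T⁴  ⇒  T⁴ = S/(1σ)   (ε cancels).
T⁴ = 1170/(1·5.67×10⁻⁸) = 2.063×10¹⁰ K⁴.
T = (2.063×10¹⁰)^(1/4).

T ≈ 379 K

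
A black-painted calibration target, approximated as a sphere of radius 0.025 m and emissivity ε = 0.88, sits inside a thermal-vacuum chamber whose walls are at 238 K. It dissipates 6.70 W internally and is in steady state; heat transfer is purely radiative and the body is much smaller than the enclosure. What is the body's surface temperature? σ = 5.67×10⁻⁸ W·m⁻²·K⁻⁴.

For a small grey body in a large enclosure, net radiated power = εσA(T⁴ − T_w⁴).
Steady state: P = εσA(T⁴ − T_w⁴) with A = 4πr² = 0.007854 m².
T⁴ = P/(εσA) + T_w⁴ = 6.70/(0.88·5.67×10⁻⁸·0.007854) + (238)⁴
    = 1.710×10¹⁰ + 3.209×10⁹ = 2.031×10¹⁰ K⁴.

T ≈ 377 K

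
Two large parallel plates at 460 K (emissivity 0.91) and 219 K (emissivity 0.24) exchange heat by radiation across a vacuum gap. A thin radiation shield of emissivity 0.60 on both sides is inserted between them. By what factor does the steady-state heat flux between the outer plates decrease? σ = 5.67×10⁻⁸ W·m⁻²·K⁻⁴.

factor ≈ 1.55

Without shield: q₀ = σΔ(T⁴)/(1/ε₁+1/ε₂−1) with denominator 4.266.
With shield the two gaps are in series; the resistances add: (1/ε₁+1/ε_s−1)+(1/ε_s+1/ε₂−1) = 1.766+4.833 = 6.599.
Heat-flux ratio q₀/q = 6.599/4.266.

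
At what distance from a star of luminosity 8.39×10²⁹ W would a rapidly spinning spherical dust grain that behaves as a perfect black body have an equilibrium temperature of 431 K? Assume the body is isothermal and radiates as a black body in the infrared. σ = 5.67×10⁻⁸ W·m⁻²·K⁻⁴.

For an isothermal black-emitting sphere, (1−a)S·πr² = σ·4πr²·T⁴ ⇒ S = 4σT⁴/(1−a).
S = 4·5.67×10⁻⁸·(431)⁴/1.00 = 7826 W/m².
Flux falls as S = L/(4πd²), so d = √(L/(4πS)) = √(8.39×10²⁹/(4π·7826)).

d ≈ 2.92×10¹² m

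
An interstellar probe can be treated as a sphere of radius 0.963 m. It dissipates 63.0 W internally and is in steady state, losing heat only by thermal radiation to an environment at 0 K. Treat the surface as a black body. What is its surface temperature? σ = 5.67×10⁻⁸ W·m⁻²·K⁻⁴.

T ≈ 98.8 K

Steady state: internal power = radiated power, P = εσA T⁴.
Radiating area A = 4πr² = 11.65 m².
T⁴ = P/(εσA) = 63.0/(1.0·5.67×10⁻⁸·11.65) = 9.534×10⁷ K⁴.
T = (9.534×10⁷)^(1/4).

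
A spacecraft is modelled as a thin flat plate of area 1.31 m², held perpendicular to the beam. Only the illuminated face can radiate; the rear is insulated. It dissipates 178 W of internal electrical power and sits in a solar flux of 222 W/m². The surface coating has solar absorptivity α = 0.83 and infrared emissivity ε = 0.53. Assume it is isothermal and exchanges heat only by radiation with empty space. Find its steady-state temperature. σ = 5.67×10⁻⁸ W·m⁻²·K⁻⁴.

At steady state, absorbed solar power + internal power = radiated power.
Absorbed: α·S·A_cross = 0.83·222·1.310 = 241.4 W (cross-section A).
Total input = 241.4 + 178 = 419.4 W.
Radiated: εσ·A_surf·T⁴ with A_surf = A = 1.310 m².
T⁴ = 419.4/(0.53·5.67×10⁻⁸·1.310) = 1.065×10¹⁰ K⁴.

T ≈ 321 K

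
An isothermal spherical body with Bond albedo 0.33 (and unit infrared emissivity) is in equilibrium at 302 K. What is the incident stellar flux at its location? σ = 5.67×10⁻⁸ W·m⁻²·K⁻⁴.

S ≈ 2820 W/m²

(1−a)S·πr² = σ·4πr²·T⁴ ⇒ S = 4σT⁴/(1−a).
S = 4·5.67×10⁻⁸·8.318×10⁹/0.670.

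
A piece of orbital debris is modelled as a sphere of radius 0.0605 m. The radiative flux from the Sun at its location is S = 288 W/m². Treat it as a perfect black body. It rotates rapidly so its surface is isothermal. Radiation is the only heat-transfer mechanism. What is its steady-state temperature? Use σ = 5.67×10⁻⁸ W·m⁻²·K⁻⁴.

T ≈ 189 K

At equilibrium, absorbed power = emitted power.
Absorbing cross-section = πr² = 0.01150 m²; emitting surface = 4πr² = 0.04600 m² (ratio 4).
S·A_cross = εσ·A_surf·T⁴  ⇒  T⁴ = S/(4σ).
T⁴ = 1.00·288/(4·5.67×10⁻⁸) = 1.270×10⁹ K⁴.
T = (1.270×10⁹)^(1/4).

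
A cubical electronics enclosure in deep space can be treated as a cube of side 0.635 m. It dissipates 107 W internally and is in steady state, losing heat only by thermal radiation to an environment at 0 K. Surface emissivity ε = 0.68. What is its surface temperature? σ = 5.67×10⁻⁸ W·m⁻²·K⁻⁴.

T ≈ 184 K

Steady state: internal power = radiated power, P = εσA T⁴.
Radiating area A = 6L² = 2.419 m².
T⁴ = P/(εσA) = 107/(0.68·5.67×10⁻⁸·2.419) = 1.147×10⁹ K⁴.
T = (1.147×10⁹)^(1/4).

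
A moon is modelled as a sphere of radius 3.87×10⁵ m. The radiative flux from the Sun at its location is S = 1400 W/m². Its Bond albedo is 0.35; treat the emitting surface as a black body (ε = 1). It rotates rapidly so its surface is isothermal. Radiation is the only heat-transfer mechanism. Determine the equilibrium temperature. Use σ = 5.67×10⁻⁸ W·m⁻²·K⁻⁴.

T ≈ 252 K

At equilibrium, absorbed power = emitted power.
Absorbing cross-section = πr² = 4.705×10¹¹ m²; emitting surface = 4πr² = 1.882×10¹² m² (ratio 4).
(1−a)S·A_cross = εσ·A_surf·T⁴  ⇒  T⁴ = (1−a)S/(4σ).
T⁴ = 0.650·1400/(4·5.67×10⁻⁸) = 4.012×10⁹ K⁴.
T = (4.012×10⁹)^(1/4).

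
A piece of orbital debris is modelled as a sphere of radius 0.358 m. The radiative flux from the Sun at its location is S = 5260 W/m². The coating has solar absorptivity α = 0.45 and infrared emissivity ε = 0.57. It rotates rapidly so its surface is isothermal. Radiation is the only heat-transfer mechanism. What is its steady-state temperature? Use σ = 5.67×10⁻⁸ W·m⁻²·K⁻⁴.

T ≈ 368 K

At equilibrium, absorbed power = emitted power.
Absorbing cross-section = πr² = 0.4026 m²; emitting surface = 4πr² = 1.611 m² (ratio 4).
αS·A_cross = εσ·A_surf·T⁴  ⇒  T⁴ = αS/(ε·4σ).
T⁴ = 0.450·5260/(0.57·4·5.67×10⁻⁸) = 1.831×10¹⁰ K⁴.
T = (1.831×10¹⁰)^(1/4).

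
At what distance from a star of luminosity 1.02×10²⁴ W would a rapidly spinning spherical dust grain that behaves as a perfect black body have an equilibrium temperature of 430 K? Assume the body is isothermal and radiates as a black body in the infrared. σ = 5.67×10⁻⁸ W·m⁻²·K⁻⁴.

For an isothermal black-emitting sphere, (1−a)S·πr² = σ·4πr²·T⁴ ⇒ S = 4σT⁴/(1−a).
S = 4·5.67×10⁻⁸·(430)⁴/1.00 = 7754 W/m².
Flux falls as S = L/(4πd²), so d = √(L/(4πS)) = √(1.02×10²⁴/(4π·7754)).

d ≈ 3.24×10⁹ m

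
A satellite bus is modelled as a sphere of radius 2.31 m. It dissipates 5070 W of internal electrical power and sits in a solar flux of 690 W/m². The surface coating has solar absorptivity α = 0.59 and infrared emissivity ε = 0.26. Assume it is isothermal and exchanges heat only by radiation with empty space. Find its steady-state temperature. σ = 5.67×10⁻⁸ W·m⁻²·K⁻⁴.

At steady state, absorbed solar power + internal power = radiated power.
Absorbed: α·S·A_cross = 0.59·690·16.76 = 6825 W (cross-section πr²).
Total input = 6825 + 5070 = 11890 W.
Radiated: εσ·A_surf·T⁴ with A_surf = 4πr² = 67.06 m².
T⁴ = 11890/(0.26·5.67×10⁻⁸·67.06) = 1.203×10¹⁰ K⁴.

T ≈ 331 K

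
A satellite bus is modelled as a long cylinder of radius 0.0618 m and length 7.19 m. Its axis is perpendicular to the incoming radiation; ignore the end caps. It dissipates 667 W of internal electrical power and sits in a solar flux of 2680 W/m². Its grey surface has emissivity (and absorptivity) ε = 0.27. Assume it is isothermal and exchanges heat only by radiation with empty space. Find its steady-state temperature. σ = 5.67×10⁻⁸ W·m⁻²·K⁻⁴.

At steady state, absorbed solar power + internal power = radiated power.
Absorbed: α·S·A_cross = 0.27·2680·0.8887 = 643.1 W (cross-section 2rL).
Total input = 643.1 + 667 = 1310 W.
Radiated: εσ·A_surf·T⁴ with A_surf = 2πrL = 2.792 m².
T⁴ = 1310/(0.27·5.67×10⁻⁸·2.792) = 3.065×10¹⁰ K⁴.

T ≈ 418 K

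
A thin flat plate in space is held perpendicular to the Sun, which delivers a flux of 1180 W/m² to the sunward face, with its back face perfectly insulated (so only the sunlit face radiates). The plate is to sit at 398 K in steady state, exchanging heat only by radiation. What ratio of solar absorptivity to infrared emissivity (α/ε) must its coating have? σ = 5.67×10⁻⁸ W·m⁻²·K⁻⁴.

Balance: αS·A = εσ·1A·T⁴ ⇒ α/ε = σT⁴/S.
α/ε = 5.67×10⁻⁸·(398)⁴/1180 = 5.67×10⁻⁸·2.509×10¹⁰/1180.

α/ε ≈ 1.21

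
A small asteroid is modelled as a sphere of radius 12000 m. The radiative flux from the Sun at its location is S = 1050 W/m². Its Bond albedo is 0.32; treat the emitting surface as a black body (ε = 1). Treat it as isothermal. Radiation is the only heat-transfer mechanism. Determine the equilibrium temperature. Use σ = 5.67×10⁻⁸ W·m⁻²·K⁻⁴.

At equilibrium, absorbed power = emitted power.
Absorbing cross-section = πr² = 4.524×10⁸ m²; emitting surface = 4πr² = 1.810×10⁹ m² (ratio 4).
(1−a)S·A_cross = εσ·A_surf·T⁴  ⇒  T⁴ = (1−a)S/(4σ).
T⁴ = 0.680·1050/(4·5.67×10⁻⁸) = 3.148×10⁹ K⁴.
T = (3.148×10⁹)^(1/4).

T ≈ 237 K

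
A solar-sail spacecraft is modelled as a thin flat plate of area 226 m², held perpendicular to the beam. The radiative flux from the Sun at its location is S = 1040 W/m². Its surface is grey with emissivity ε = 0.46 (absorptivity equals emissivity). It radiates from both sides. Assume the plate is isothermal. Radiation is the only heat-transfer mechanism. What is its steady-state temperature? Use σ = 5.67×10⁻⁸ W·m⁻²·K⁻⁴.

T ≈ 309 K

At equilibrium, absorbed power = emitted power.
Absorbing cross-section = A = 226.0 m²; emitting surface = 2A = 452.0 m² (ratio 2).
εS·A_cross = εσ·A_surf·T⁴  ⇒  T⁴ = S/(2σ)   (ε cancels).
T⁴ = 1040/(2·5.67×10⁻⁸) = 9.171×10⁹ K⁴.
T = (9.171×10⁹)^(1/4).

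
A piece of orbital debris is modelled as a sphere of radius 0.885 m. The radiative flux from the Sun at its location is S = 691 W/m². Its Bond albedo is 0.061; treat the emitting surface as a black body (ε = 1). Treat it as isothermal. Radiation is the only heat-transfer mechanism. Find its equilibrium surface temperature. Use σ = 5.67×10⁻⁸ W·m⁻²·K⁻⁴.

T ≈ 231 K

At equilibrium, absorbed power = emitted power.
Absorbing cross-section = πr² = 2.461 m²; emitting surface = 4πr² = 9.842 m² (ratio 4).
(1−a)S·A_cross = εσ·A_surf·T⁴  ⇒  T⁴ = (1−a)S/(4σ).
T⁴ = 0.939·691/(4·5.67×10⁻⁸) = 2.861×10⁹ K⁴.
T = (2.861×10⁹)^(1/4).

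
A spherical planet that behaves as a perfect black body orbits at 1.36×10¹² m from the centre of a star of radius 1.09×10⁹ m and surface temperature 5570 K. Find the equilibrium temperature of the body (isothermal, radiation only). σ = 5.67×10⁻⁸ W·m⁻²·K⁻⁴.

T ≈ 112 K

The star's surface emits σT_*⁴; at distance d the flux is S = σT_*⁴(R_*/d)².
S = 5.67×10⁻⁸·(5570)⁴·(1.09×10⁹/1.36×10¹²)² = 35.06 W/m².
For an isothermal sphere T⁴ = (1−a)S/(4σ) = 1.546×10⁸ K⁴.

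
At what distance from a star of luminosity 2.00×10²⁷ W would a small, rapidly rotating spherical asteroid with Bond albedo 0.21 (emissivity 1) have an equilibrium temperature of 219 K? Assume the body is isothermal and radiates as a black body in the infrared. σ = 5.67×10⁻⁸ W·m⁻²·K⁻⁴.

For an isothermal black-emitting sphere, (1−a)S·πr² = σ·4πr²·T⁴ ⇒ S = 4σT⁴/(1−a).
S = 4·5.67×10⁻⁸·(219)⁴/0.790 = 660.4 W/m².
Flux falls as S = L/(4πd²), so d = √(L/(4πS)) = √(2.00×10²⁷/(4π·660.4)).

d ≈ 4.91×10¹¹ m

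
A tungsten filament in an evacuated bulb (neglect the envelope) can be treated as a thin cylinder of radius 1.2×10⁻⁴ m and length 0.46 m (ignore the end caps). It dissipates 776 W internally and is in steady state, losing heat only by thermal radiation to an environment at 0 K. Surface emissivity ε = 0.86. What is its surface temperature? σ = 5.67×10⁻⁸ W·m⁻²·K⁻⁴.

Steady state: internal power = radiated power, P = εσA T⁴.
Radiating area A = 2πrL = 3.468×10⁻⁴ m².
T⁴ = P/(εσA) = 776/(0.86·5.67×10⁻⁸·3.468×10⁻⁴) = 4.588×10¹³ K⁴.
T = (4.588×10¹³)^(1/4).

T ≈ 2600 K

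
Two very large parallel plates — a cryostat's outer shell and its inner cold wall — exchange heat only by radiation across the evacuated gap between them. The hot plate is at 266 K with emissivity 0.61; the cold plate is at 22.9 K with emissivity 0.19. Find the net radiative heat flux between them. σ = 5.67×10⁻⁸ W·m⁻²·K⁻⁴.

For two infinite grey parallel plates, q = σ(T₁⁴ − T₂⁴)/(1/ε₁ + 1/ε₂ − 1).
T₁⁴ − T₂⁴ = 5.006×10⁹ − 2.750×10⁵ = 5.006×10⁹ K⁴.
1/ε₁ + 1/ε₂ − 1 = 1.639 + 5.263 − 1 = 5.903.
q = 5.67×10⁻⁸ × 5.006×10⁹ / 5.903.

q ≈ 48.1 W/m²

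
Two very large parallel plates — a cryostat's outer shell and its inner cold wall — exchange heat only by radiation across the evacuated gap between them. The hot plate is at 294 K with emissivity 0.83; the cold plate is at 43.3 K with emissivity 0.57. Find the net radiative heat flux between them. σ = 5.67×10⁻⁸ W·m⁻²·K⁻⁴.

q ≈ 216 W/m²

For two infinite grey parallel plates, q = σ(T₁⁴ − T₂⁴)/(1/ε₁ + 1/ε₂ − 1).
T₁⁴ − T₂⁴ = 7.471×10⁹ − 3.515×10⁶ = 7.468×10⁹ K⁴.
1/ε₁ + 1/ε₂ − 1 = 1.205 + 1.754 − 1 = 1.959.
q = 5.67×10⁻⁸ × 7.468×10⁹ / 1.959.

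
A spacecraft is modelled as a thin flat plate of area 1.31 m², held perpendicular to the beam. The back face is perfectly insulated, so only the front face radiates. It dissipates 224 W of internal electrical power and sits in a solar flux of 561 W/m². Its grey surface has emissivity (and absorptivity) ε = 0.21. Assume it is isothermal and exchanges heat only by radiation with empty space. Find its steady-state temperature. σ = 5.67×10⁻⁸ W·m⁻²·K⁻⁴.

T ≈ 395 K

At steady state, absorbed solar power + internal power = radiated power.
Absorbed: α·S·A_cross = 0.21·561·1.310 = 154.3 W (cross-section A).
Total input = 154.3 + 224 = 378.3 W.
Radiated: εσ·A_surf·T⁴ with A_surf = A = 1.310 m².
T⁴ = 378.3/(0.21·5.67×10⁻⁸·1.310) = 2.425×10¹⁰ K⁴.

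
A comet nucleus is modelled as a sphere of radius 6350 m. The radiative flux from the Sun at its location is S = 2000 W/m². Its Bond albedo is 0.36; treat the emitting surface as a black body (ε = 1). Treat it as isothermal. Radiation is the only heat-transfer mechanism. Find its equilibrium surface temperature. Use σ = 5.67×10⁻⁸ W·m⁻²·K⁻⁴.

At equilibrium, absorbed power = emitted power.
Absorbing cross-section = πr² = 1.267×10⁸ m²; emitting surface = 4πr² = 5.067×10⁸ m² (ratio 4).
(1−a)S·A_cross = εσ·A_surf·T⁴  ⇒  T⁴ = (1−a)S/(4σ).
T⁴ = 0.640·2000/(4·5.67×10⁻⁸) = 5.644×10⁹ K⁴.
T = (5.644×10⁹)^(1/4).

T ≈ 274 K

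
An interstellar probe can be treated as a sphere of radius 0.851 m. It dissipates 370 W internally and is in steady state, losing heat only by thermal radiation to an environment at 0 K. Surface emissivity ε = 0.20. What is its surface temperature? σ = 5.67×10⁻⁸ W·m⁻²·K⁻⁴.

T ≈ 245 K

Steady state: internal power = radiated power, P = εσA T⁴.
Radiating area A = 4πr² = 9.101 m².
T⁴ = P/(εσA) = 370/(0.20·5.67×10⁻⁸·9.101) = 3.585×10⁹ K⁴.
T = (3.585×10⁹)^(1/4).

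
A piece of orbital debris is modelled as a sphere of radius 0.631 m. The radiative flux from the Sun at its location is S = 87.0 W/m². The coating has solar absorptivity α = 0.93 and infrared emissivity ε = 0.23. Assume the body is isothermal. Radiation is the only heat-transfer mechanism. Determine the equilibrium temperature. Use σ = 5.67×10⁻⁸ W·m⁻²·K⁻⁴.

T ≈ 198 K

At equilibrium, absorbed power = emitted power.
Absorbing cross-section = πr² = 1.251 m²; emitting surface = 4πr² = 5.003 m² (ratio 4).
αS·A_cross = εσ·A_surf·T⁴  ⇒  T⁴ = αS/(ε·4σ).
T⁴ = 0.930·87.0/(0.23·4·5.67×10⁻⁸) = 1.551×10⁹ K⁴.
T = (1.551×10⁹)^(1/4).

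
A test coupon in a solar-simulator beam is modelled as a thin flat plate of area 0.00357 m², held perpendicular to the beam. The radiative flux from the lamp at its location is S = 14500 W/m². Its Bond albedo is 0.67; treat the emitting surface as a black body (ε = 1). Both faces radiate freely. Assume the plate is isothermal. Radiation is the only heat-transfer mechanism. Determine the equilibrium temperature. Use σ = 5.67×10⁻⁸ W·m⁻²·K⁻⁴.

T ≈ 453 K

At equilibrium, absorbed power = emitted power.
Absorbing cross-section = A = 0.003570 m²; emitting surface = 2A = 0.007140 m² (ratio 2).
(1−a)S·A_cross = εσ·A_surf·T⁴  ⇒  T⁴ = (1−a)S/(2σ).
T⁴ = 0.330·14500/(2·5.67×10⁻⁸) = 4.220×10¹⁰ K⁴.
T = (4.220×10¹⁰)^(1/4).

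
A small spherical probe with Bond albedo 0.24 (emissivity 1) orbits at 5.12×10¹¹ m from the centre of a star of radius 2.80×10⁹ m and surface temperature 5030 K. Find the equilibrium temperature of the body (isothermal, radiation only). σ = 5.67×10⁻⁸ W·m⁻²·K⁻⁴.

T ≈ 246 K

The star's surface emits σT_*⁴; at distance d the flux is S = σT_*⁴(R_*/d)².
S = 5.67×10⁻⁸·(5030)⁴·(2.80×10⁹/5.12×10¹¹)² = 1086 W/m².
For an isothermal sphere T⁴ = (1−a)S/(4σ) = 3.637×10⁹ K⁴.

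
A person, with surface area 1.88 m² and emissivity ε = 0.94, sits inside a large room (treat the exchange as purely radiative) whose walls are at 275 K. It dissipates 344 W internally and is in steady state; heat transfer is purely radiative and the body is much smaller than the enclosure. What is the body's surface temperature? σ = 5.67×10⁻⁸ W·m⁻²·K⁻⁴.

For a small grey body in a large enclosure, net radiated power = εσA(T⁴ − T_w⁴).
Steady state: P = εσA(T⁴ − T_w⁴) with A = 1.88 m².
T⁴ = P/(εσA) + T_w⁴ = 344/(0.94·5.67×10⁻⁸·1.880) + (275)⁴
    = 3.433×10⁹ + 5.719×10⁹ = 9.152×10⁹ K⁴.

T ≈ 309 K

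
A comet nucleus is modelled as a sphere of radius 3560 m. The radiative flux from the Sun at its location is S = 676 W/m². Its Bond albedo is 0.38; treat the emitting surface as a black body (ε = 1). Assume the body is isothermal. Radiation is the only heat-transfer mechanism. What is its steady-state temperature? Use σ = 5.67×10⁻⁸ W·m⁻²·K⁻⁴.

At equilibrium, absorbed power = emitted power.
Absorbing cross-section = πr² = 3.982×10⁷ m²; emitting surface = 4πr² = 1.593×10⁸ m² (ratio 4).
(1−a)S·A_cross = εσ·A_surf·T⁴  ⇒  T⁴ = (1−a)S/(4σ).
T⁴ = 0.620·676/(4·5.67×10⁻⁸) = 1.848×10⁹ K⁴.
T = (1.848×10⁹)^(1/4).

T ≈ 207 K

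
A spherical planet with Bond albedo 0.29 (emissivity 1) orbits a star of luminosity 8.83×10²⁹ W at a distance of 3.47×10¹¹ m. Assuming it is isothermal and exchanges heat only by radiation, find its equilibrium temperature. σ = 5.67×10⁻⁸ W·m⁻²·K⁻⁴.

First find the stellar flux at distance d: S = L/(4πd²) = 8.83×10²⁹/(4π·(3.47×10¹¹)²) = 5.836×10⁵ W/m².
For an isothermal sphere, absorbed (1−a)S·πr² = emitted σ·4πr²·T⁴, so T⁴ = (1−a)S/(4σ).
T⁴ = 0.710·5.836×10⁵/(4·5.67×10⁻⁸) = 1.827×10¹² K⁴.

T ≈ 1160 K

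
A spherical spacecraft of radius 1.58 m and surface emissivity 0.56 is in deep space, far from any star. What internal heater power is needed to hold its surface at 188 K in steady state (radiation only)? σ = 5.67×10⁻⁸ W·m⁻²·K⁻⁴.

P ≈ 1240 W

P = εσ·4πr²·T⁴.
4πr² = 31.37 m²; T⁴ = 1.249×10⁹ K⁴.
P = 0.56·5.67×10⁻⁸·31.37·1.249×10⁹.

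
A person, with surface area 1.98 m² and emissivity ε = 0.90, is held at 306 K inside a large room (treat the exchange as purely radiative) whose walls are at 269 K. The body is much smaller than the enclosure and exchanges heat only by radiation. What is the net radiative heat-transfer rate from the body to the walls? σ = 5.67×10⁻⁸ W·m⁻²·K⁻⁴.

For a small grey body in a large enclosure: P_net = εσA(T_body⁴ − T_wall⁴).
A = 1.98 m²; T_body⁴ − T_wall⁴ = 8.768×10⁹ − 5.236×10⁹ = 3.532×10⁹ K⁴.
|P_net| = 0.90·5.67×10⁻⁸·1.980·3.532×10⁹.

P_net ≈ 357 W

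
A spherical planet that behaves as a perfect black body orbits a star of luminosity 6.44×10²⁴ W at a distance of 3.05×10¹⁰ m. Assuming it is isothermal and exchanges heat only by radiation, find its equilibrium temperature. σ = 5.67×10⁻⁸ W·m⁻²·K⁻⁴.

T ≈ 222 K

First find the stellar flux at distance d: S = L/(4πd²) = 6.44×10²⁴/(4π·(3.05×10¹⁰)²) = 550.9 W/m².
For an isothermal sphere, absorbed (1−a)S·πr² = emitted σ·4πr²·T⁴, so T⁴ = (1−a)S/(4σ).
T⁴ = 1.00·550.9/(4·5.67×10⁻⁸) = 2.429×10⁹ K⁴.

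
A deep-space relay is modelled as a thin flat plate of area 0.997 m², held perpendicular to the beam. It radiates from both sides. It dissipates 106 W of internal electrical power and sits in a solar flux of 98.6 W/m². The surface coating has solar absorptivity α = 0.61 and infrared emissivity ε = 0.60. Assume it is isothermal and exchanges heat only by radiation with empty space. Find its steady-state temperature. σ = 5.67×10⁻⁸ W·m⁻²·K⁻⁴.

T ≈ 222 K

At steady state, absorbed solar power + internal power = radiated power.
Absorbed: α·S·A_cross = 0.61·98.6·0.9970 = 59.97 W (cross-section A).
Total input = 59.97 + 106 = 166.0 W.
Radiated: εσ·A_surf·T⁴ with A_surf = 2A = 1.994 m².
T⁴ = 166.0/(0.60·5.67×10⁻⁸·1.994) = 2.447×10⁹ K⁴.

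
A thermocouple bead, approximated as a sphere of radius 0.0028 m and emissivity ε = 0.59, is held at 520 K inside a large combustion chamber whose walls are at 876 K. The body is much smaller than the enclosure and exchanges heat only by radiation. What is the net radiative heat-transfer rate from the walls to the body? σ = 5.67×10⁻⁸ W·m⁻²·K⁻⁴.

P_net ≈ 1.70 W

For a small grey body in a large enclosure: P_net = εσA(T_body⁴ − T_wall⁴).
A = 4πr² = 9.852×10⁻⁵ m²; T_body⁴ − T_wall⁴ = 7.312×10¹⁰ − 5.889×10¹¹ = -5.157×10¹¹ K⁴.
|P_net| = 0.59·5.67×10⁻⁸·9.852×10⁻⁵·5.157×10¹¹.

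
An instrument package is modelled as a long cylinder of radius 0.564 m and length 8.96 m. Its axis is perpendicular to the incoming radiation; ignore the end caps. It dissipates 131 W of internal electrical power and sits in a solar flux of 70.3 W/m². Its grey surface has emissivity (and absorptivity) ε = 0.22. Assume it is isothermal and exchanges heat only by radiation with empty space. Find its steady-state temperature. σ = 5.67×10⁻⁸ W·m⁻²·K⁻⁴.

T ≈ 164 K

At steady state, absorbed solar power + internal power = radiated power.
Absorbed: α·S·A_cross = 0.22·70.3·10.11 = 156.3 W (cross-section 2rL).
Total input = 156.3 + 131 = 287.3 W.
Radiated: εσ·A_surf·T⁴ with A_surf = 2πrL = 31.75 m².
T⁴ = 287.3/(0.22·5.67×10⁻⁸·31.75) = 7.254×10⁸ K⁴.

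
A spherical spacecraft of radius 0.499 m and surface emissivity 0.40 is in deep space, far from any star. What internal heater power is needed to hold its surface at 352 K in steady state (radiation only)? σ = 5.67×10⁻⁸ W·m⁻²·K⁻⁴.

P ≈ 1090 W

P = εσ·4πr²·T⁴.
4πr² = 3.129 m²; T⁴ = 1.535×10¹⁰ K⁴.
P = 0.40·5.67×10⁻⁸·3.129·1.535×10¹⁰.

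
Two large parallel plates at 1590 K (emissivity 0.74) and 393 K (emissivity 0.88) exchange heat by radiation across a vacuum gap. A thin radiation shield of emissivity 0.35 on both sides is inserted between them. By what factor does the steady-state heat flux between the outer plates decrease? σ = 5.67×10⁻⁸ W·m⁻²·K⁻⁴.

Without shield: q₀ = σΔ(T⁴)/(1/ε₁+1/ε₂−1) with denominator 1.488.
With shield the two gaps are in series; the resistances add: (1/ε₁+1/ε_s−1)+(1/ε_s+1/ε₂−1) = 3.208+2.994 = 6.202.
Heat-flux ratio q₀/q = 6.202/1.488.

factor ≈ 4.17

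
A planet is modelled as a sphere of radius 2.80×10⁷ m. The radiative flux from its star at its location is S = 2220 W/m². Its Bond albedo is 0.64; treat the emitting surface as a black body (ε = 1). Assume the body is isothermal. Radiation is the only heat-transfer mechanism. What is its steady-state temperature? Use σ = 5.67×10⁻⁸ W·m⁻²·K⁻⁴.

At equilibrium, absorbed power = emitted power.
Absorbing cross-section = πr² = 2.463×10¹⁵ m²; emitting surface = 4πr² = 9.852×10¹⁵ m² (ratio 4).
(1−a)S·A_cross = εσ·A_surf·T⁴  ⇒  T⁴ = (1−a)S/(4σ).
T⁴ = 0.360·2220/(4·5.67×10⁻⁸) = 3.524×10⁹ K⁴.
T = (3.524×10⁹)^(1/4).

T ≈ 244 K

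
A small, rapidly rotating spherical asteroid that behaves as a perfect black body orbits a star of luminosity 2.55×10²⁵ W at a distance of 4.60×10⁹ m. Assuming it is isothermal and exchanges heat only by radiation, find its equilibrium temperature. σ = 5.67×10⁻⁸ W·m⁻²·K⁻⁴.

First find the stellar flux at distance d: S = L/(4πd²) = 2.55×10²⁵/(4π·(4.60×10⁹)²) = 95900 W/m².
For an isothermal sphere, absorbed (1−a)S·πr² = emitted σ·4πr²·T⁴, so T⁴ = (1−a)S/(4σ).
T⁴ = 1.00·95900/(4·5.67×10⁻⁸) = 4.228×10¹¹ K⁴.

T ≈ 806 K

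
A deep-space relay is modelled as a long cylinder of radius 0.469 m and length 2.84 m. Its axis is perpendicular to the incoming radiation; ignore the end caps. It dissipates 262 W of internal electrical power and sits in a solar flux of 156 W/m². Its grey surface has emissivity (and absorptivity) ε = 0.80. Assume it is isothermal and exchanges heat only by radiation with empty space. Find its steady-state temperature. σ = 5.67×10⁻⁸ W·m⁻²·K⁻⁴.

At steady state, absorbed solar power + internal power = radiated power.
Absorbed: α·S·A_cross = 0.80·156·2.664 = 332.5 W (cross-section 2rL).
Total input = 332.5 + 262 = 594.5 W.
Radiated: εσ·A_surf·T⁴ with A_surf = 2πrL = 8.369 m².
T⁴ = 594.5/(0.80·5.67×10⁻⁸·8.369) = 1.566×10⁹ K⁴.

T ≈ 199 K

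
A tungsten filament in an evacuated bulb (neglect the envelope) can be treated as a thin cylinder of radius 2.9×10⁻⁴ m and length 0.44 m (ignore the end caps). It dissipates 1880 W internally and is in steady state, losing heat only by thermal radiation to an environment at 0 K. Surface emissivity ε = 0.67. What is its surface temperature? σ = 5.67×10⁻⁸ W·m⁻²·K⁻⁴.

T ≈ 2800 K

Steady state: internal power = radiated power, P = εσA T⁴.
Radiating area A = 2πrL = 8.017×10⁻⁴ m².
T⁴ = P/(εσA) = 1880/(0.67·5.67×10⁻⁸·8.017×10⁻⁴) = 6.173×10¹³ K⁴.
T = (6.173×10¹³)^(1/4).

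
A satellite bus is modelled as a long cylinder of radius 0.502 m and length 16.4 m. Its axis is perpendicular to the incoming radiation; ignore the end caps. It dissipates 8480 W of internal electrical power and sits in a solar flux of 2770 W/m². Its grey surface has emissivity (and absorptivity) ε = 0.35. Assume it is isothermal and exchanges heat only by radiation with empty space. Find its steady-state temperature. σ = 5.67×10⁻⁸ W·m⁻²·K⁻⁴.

At steady state, absorbed solar power + internal power = radiated power.
Absorbed: α·S·A_cross = 0.35·2770·16.47 = 15960 W (cross-section 2rL).
Total input = 15960 + 8480 = 24440 W.
Radiated: εσ·A_surf·T⁴ with A_surf = 2πrL = 51.73 m².
T⁴ = 24440/(0.35·5.67×10⁻⁸·51.73) = 2.381×10¹⁰ K⁴.

T ≈ 393 K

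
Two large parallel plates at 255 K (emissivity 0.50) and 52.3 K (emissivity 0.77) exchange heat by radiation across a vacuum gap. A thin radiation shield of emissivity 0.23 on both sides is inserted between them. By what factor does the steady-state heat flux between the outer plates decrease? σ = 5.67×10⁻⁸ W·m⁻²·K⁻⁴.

Without shield: q₀ = σΔ(T⁴)/(1/ε₁+1/ε₂−1) with denominator 2.299.
With shield the two gaps are in series; the resistances add: (1/ε₁+1/ε_s−1)+(1/ε_s+1/ε₂−1) = 5.348+4.647 = 9.994.
Heat-flux ratio q₀/q = 9.994/2.299.

factor ≈ 4.35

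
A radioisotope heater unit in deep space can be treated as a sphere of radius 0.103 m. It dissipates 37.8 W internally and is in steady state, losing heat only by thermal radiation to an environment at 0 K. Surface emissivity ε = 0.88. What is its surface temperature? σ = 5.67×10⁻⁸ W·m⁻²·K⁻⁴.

T ≈ 275 K

Steady state: internal power = radiated power, P = εσA T⁴.
Radiating area A = 4πr² = 0.1333 m².
T⁴ = P/(εσA) = 37.8/(0.88·5.67×10⁻⁸·0.1333) = 5.683×10⁹ K⁴.
T = (5.683×10⁹)^(1/4).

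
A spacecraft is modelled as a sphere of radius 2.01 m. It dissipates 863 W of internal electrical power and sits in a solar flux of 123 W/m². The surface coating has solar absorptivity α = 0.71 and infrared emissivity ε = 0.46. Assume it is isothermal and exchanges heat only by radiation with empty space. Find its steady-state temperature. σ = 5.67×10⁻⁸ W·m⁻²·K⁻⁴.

At steady state, absorbed solar power + internal power = radiated power.
Absorbed: α·S·A_cross = 0.71·123·12.69 = 1108 W (cross-section πr²).
Total input = 1108 + 863 = 1971 W.
Radiated: εσ·A_surf·T⁴ with A_surf = 4πr² = 50.77 m².
T⁴ = 1971/(0.46·5.67×10⁻⁸·50.77) = 1.489×10⁹ K⁴.

T ≈ 196 K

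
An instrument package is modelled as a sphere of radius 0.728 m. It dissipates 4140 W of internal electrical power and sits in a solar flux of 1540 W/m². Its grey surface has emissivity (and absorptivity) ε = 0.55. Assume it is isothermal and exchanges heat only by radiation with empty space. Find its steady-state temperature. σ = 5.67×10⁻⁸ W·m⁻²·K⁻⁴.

At steady state, absorbed solar power + internal power = radiated power.
Absorbed: α·S·A_cross = 0.55·1540·1.665 = 1410 W (cross-section πr²).
Total input = 1410 + 4140 = 5550 W.
Radiated: εσ·A_surf·T⁴ with A_surf = 4πr² = 6.660 m².
T⁴ = 5550/(0.55·5.67×10⁻⁸·6.660) = 2.672×10¹⁰ K⁴.

T ≈ 404 K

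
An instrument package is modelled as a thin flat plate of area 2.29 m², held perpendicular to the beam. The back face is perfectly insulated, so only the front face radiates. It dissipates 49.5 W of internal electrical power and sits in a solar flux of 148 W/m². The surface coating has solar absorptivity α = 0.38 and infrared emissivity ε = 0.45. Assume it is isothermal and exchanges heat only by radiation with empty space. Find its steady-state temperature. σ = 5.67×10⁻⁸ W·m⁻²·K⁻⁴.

T ≈ 235 K

At steady state, absorbed solar power + internal power = radiated power.
Absorbed: α·S·A_cross = 0.38·148·2.290 = 128.8 W (cross-section A).
Total input = 128.8 + 49.5 = 178.3 W.
Radiated: εσ·A_surf·T⁴ with A_surf = A = 2.290 m².
T⁴ = 178.3/(0.45·5.67×10⁻⁸·2.290) = 3.051×10⁹ K⁴.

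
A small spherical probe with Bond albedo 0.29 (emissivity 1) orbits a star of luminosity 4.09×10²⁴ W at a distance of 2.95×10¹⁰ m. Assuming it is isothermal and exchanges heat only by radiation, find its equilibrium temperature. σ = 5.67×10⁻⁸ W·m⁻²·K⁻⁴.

T ≈ 185 K

First find the stellar flux at distance d: S = L/(4πd²) = 4.09×10²⁴/(4π·(2.95×10¹⁰)²) = 374.0 W/m².
For an isothermal sphere, absorbed (1−a)S·πr² = emitted σ·4πr²·T⁴, so T⁴ = (1−a)S/(4σ).
T⁴ = 0.710·374.0/(4·5.67×10⁻⁸) = 1.171×10⁹ K⁴.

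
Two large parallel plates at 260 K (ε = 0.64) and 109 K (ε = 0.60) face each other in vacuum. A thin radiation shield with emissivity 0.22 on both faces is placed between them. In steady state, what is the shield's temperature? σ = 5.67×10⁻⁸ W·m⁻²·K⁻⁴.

In steady state the net flux on the hot side equals that on the cold side.
σ(T₁⁴−T_s⁴)/D₁ = σ(T_s⁴−T₂⁴)/D₂, with D₁ = 1/ε₁+1/ε_s−1 = 5.108, D₂ = 1/ε_s+1/ε₂−1 = 5.212.
Solve for T_s⁴: T_s⁴ = (D₂·T₁⁴ + D₁·T₂⁴)/(D₁+D₂) = 2.378×10⁹ K⁴.

T_s ≈ 221 K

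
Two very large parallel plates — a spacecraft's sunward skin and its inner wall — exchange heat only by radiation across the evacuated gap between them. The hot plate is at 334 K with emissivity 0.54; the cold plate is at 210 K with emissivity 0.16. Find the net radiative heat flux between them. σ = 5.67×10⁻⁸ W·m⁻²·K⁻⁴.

q ≈ 83.8 W/m²

For two infinite grey parallel plates, q = σ(T₁⁴ − T₂⁴)/(1/ε₁ + 1/ε₂ − 1).
T₁⁴ − T₂⁴ = 1.244×10¹⁰ − 1.945×10⁹ = 1.050×10¹⁰ K⁴.
1/ε₁ + 1/ε₂ − 1 = 1.852 + 6.250 − 1 = 7.102.
q = 5.67×10⁻⁸ × 1.050×10¹⁰ / 7.102.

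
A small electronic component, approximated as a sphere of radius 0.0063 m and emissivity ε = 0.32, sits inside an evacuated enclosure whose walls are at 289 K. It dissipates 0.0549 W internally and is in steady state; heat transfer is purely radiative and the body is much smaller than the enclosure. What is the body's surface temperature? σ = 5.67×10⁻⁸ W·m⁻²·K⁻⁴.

T ≈ 338 K

For a small grey body in a large enclosure, net radiated power = εσA(T⁴ − T_w⁴).
Steady state: P = εσA(T⁴ − T_w⁴) with A = 4πr² = 4.988×10⁻⁴ m².
T⁴ = P/(εσA) + T_w⁴ = 0.0549/(0.32·5.67×10⁻⁸·4.988×10⁻⁴) + (289)⁴
    = 6.067×10⁹ + 6.976×10⁹ = 1.304×10¹⁰ K⁴.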